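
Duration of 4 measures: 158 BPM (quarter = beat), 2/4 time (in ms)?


Quarter-note beat duration = 60000 / 158 ms
Beats per measure (2/4) = 2
One measure = 2 × 60000 / 158 = 120000 / 158 ms
4 measures = 4 × 120000 / 158 = 480000 / 158
= 3038.0 ms


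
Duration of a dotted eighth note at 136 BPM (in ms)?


Solution.
One quarter-note beat = 60000 / BPM = 60000 / 136 ms
Dotted eighth note = 3/4 × quarter note
Duration = 3/4 × 60000 / 136 = 45000 / 136
= 330.9 ms


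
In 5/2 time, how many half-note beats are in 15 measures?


Time signature 5/2: the bottom number 2 means the half note gets one count
The top number 5 means 5 half-note beats per measure
Total = 5 × 15 measures
= 75 half-note beats


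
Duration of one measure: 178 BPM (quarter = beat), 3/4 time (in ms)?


Reasoning:
Quarter-note beat duration = 60000 / 178 ms
Beats per measure (3/4) = 3
One measure = 3 × 60000 / 178 = 180000 / 178 ms
= 1011.2 ms


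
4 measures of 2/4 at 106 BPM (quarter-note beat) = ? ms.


Quarter-note beat duration = 60000 / 106 ms
Beats per measure (2/4) = 2
One measure = 2 × 60000 / 106 = 120000 / 106 ms
4 measures = 4 × 120000 / 106 = 480000 / 106
= 4528.3 ms


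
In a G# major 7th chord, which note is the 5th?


Major 7th chord = root + major 3rd + perfect 5th + major 7th
Seventh chords stack in thirds, so the letter names are G-B-D-F
Root: G#
Major 3rd above G#: B#
Perfect 5th above G#: D#
Major 7th above G#: F##
The 5th = D#


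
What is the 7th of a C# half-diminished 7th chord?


Half-diminished 7th chord = root + minor 3rd + diminished 5th + minor 7th
Seventh chords stack in thirds, so the letter names are C-E-G-B
Root: C#
Minor 3rd above C#: E
Diminished 5th above C#: G
Minor 7th above C#: B
The 7th = B


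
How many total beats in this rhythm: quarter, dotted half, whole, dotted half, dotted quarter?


Beat values:
  quarter = 1 beat
  dotted half = 3 beats
  whole = 4 beats
  dotted half = 3 beats
  dotted quarter = 1.5 beats
Sum = 1 + 3 + 4 + 3 + 1.5
= 12.5 beats


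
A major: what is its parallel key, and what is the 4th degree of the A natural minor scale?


Let's work it out.
Parallel keys share the same tonic but differ in mode
A major → parallel is A minor
A natural minor scale: A B C D E F G
= A minor; 4th degree = D


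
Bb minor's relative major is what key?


Solution.
The relative major shares the key signature and is a minor 3rd above the minor tonic
A minor 3rd above Bb is Db
→ relative major of Bb minor is Db major
= Db major


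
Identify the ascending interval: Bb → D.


Step by step:
Letter names: B → D spans 3 letter names → a 3rd
Semitones: Bb → D = 4 half-steps
A 3rd of 4 semitones is a major 3rd
= major 3rd


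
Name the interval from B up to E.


Letter names: B → E spans 4 letter names → a 4th
Semitones: B → E = 5 half-steps
A 4th of 5 semitones is a perfect 4th
= perfect 4th


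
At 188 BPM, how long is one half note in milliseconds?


Let's work it out.
One quarter-note beat = 60000 / BPM = 60000 / 188 ms
Half note = 2 × quarter note
Duration = 2 × 60000 / 188 = 120000 / 188
= 638.3 ms


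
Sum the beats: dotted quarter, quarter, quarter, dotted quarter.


Working:
Beat values:
  dotted quarter = 1.5 beats
  quarter = 1 beat
  quarter = 1 beat
  dotted quarter = 1.5 beats
Sum = 1.5 + 1 + 1 + 1.5
= 5 beats


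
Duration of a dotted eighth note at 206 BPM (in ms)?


One quarter-note beat = 60000 / BPM = 60000 / 206 ms
Dotted eighth note = 3/4 × quarter note
Duration = 3/4 × 60000 / 206 = 45000 / 206
= 218.4 ms


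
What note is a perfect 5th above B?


Reasoning:
A 5th spans 5 letter names, so from B we land on F
A perfect 5th = 7 semitones above B
Spell F at that pitch: F#
= F#


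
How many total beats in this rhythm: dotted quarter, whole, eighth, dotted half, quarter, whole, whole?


Solution.
Beat values:
  dotted quarter = 1.5 beats
  whole = 4 beats
  eighth = 0.5 beats
  dotted half = 3 beats
  quarter = 1 beat
  whole = 4 beats
  whole = 4 beats
Sum = 1.5 + 4 + 0.5 + 3 + 1 + 4 + 4
= 18 beats


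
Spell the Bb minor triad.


Working:
Minor triad = root + minor 3rd (3 semitones) + perfect 5th (7 semitones)
A triad on Bb stacks thirds, so the chord tones use letter names B-D-F
Root: Bb
Minor 3rd above Bb: Db
Perfect 5th above Bb: F
Chord = Bb Db F


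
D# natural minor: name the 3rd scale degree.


Natural minor scale pattern: W-H-W-W-H-W-W (2-1-2-2-1-2-2 semitones)
Starting from D#:
  D# + 2 semitones → E#
  E# + 1 semitone → F#
  F# + 2 semitones → G#
  G# + 2 semitones → A#
  A# + 1 semitone → B
  B + 2 semitones → C#
  C# + 2 semitones → D#
Scale: D# E# F# G# A# B C#
Degree 3 = F#


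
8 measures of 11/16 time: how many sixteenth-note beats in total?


Step by step:
Time signature 11/16: the bottom number 16 means the sixteenth note gets one count
The top number 11 means 11 sixteenth-note beats per measure
Total = 11 × 8 measures
= 88 sixteenth-note beats


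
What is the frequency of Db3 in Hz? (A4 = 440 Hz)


Solution.
f = 440 × 2^(n/12) where n = semitones from A4
Db3: -20 semitones from A4
f = 440 × 2^(-20/12)
f = 138.59 Hz


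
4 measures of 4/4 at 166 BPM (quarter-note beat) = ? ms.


Working:
Quarter-note beat duration = 60000 / 166 ms
Beats per measure (4/4) = 4
One measure = 4 × 60000 / 166 = 240000 / 166 ms
4 measures = 4 × 240000 / 166 = 960000 / 166
= 5783.1 ms


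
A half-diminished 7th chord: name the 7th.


Half-diminished 7th chord = root + minor 3rd + diminished 5th + minor 7th
Seventh chords stack in thirds, so the letter names are A-C-E-G
Root: A
Minor 3rd above A: C
Diminished 5th above A: Eb
Minor 7th above A: G
The 7th = G


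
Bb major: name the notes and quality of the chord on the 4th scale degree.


Reasoning:
Bb major scale: Bb C D Eb F G A
Diatonic triad on degree 4 stacks scale notes 4, 6, 1: Eb G Bb
Eb→G = 4 semitones; Eb→Bb = 7 semitones → major triad
= Eb G Bb (major)


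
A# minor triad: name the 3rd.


Let's work it out.
Minor triad = root + minor 3rd (3 semitones) + perfect 5th (7 semitones)
A triad on A# stacks thirds, so the chord tones use letter names A-C-E
Root: A#
Minor 3rd above A#: C#
Perfect 5th above A#: E#
The 3rd = C#


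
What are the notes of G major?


Reasoning:
Major scale pattern: W-W-H-W-W-W-H (2-2-1-2-2-2-1 semitones)
Starting from G:
  G + 2 semitones → A
  A + 2 semitones → B
  B + 1 semitone → C
  C + 2 semitones → D
  D + 2 semitones → E
  E + 2 semitones → F#
  F# + 1 semitone → G
Scale = G A B C D E F#


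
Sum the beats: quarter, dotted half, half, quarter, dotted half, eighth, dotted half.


Step by step:
Beat values:
  quarter = 1 beat
  dotted half = 3 beats
  half = 2 beats
  quarter = 1 beat
  dotted half = 3 beats
  eighth = 0.5 beats
  dotted half = 3 beats
Sum = 1 + 3 + 2 + 1 + 3 + 0.5 + 3
= 13.5 beats


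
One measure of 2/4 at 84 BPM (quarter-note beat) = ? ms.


Let's work it out.
Quarter-note beat duration = 60000 / 84 ms
Beats per measure (2/4) = 2
One measure = 2 × 60000 / 84 = 120000 / 84 ms
= 1428.6 ms


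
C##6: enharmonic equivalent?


Solution.
Enharmonic notes sound the same pitch but are spelled with different letter names
C## and D name the same pitch class
= D6


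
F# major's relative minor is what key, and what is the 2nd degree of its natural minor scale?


Let's work it out.
The relative minor shares the major's key signature and starts on its 6th degree
6th degree = a major 6th above the tonic; a major 6th above F# is D#
→ relative minor of F# major is D# minor
D# natural minor scale: D# E# F# G# A# B C#
= D# minor; 2nd degree = E#


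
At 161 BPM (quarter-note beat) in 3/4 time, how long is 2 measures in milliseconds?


Quarter-note beat duration = 60000 / 161 ms
Beats per measure (3/4) = 3
One measure = 3 × 60000 / 161 = 180000 / 161 ms
2 measures = 2 × 180000 / 161 = 360000 / 161
= 2236.0 ms


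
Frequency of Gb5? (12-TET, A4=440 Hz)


f = 440 × 2^(n/12) where n = semitones from A4
Gb5: 9 semitones from A4
f = 440 × 2^(9/12)
f = 739.99 Hz


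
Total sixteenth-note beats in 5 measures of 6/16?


Step by step:
Time signature 6/16: the bottom number 16 means the sixteenth note gets one count
The top number 6 means 6 sixteenth-note beats per measure
Total = 6 × 5 measures
= 30 sixteenth-note beats


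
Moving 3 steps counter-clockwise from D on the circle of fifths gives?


Solution.
Each counter-clockwise step moves down a perfect 5th (= up a perfect 4th)
From D: D → G → C → F
= F


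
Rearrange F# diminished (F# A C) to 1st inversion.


Working:
Root position: F# A C
1st inversion: move root up an octave
Bass note: A
Notes (bottom to top) = A C F#


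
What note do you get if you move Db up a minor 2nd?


Solution.
minor 2nd: 2 letter names, 1 semitones
Letter: D + 1 → E
Pitch: Db + 1 semitones, spelled as an E → Ebb
= Ebb


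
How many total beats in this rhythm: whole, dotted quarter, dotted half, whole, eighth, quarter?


Reasoning:
Beat values:
  whole = 4 beats
  dotted quarter = 1.5 beats
  dotted half = 3 beats
  whole = 4 beats
  eighth = 0.5 beats
  quarter = 1 beat
Sum = 4 + 1.5 + 3 + 4 + 0.5 + 1
= 14 beats


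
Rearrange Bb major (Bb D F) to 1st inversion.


Solution.
Root position: Bb D F
1st inversion: move root up an octave
Bass note: D
Notes (bottom to top) = D F Bb


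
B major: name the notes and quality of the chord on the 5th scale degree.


Reasoning:
B major scale: B C# D# E F# G# A#
Diatonic triad on degree 5 stacks scale notes 5, 7, 2: F# A# C#
F#→A# = 4 semitones; F#→C# = 7 semitones → major triad
= F# A# C# (major)


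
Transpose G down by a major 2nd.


Reasoning:
major 2nd: 2 letter names, 2 semitones
Letter: G - 1 → F
Pitch: G - 2 semitones, spelled as an F → F
= F


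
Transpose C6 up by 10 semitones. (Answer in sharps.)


C6: chromatic position 0 in octave 6 → absolute = 6×12 + 0 = 72
Transpose up 10: 72 + 10 = 82
82 = 6×12 + 10 → A# in octave 6
Result = A#6


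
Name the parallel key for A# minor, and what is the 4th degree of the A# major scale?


Parallel keys share the same tonic but differ in mode
A# minor → parallel is A# major
A# major scale: A# B# C## D# E# F## G##
= A# major; 4th degree = D#


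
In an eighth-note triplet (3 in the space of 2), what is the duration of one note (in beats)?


Step by step:
Triplet: 3 notes occupy the space of 2 eighth notes
Space = 2 × 1/2 = 1 beat
Each triplet note = 1 / 3 = 1/3 beats
= 1/3 beats


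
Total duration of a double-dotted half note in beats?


Reasoning:
Base half note = 2 beats
Dot 1 adds half the previous value: +1
Dot 2 adds half the previous value: +1/2
One double-dotted half = 2 + 1 + 1/2 = 7/2
= 7/2 beats


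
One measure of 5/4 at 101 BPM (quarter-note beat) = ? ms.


Working:
Quarter-note beat duration = 60000 / 101 ms
Beats per measure (5/4) = 5
One measure = 5 × 60000 / 101 = 300000 / 101 ms
= 2970.3 ms


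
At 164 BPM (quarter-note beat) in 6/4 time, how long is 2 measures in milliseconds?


Solution.
Quarter-note beat duration = 60000 / 164 ms
Beats per measure (6/4) = 6
One measure = 6 × 60000 / 164 = 360000 / 164 ms
2 measures = 2 × 360000 / 164 = 720000 / 164
= 4390.2 ms


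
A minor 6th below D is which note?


Reasoning:
A 6th spans 6 letter names, so from D we land on F
A minor 6th = 8 semitones below D
Spell F at that pitch: F#
= F#


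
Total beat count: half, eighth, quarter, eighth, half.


Working:
Beat values:
  half = 2 beats
  eighth = 0.5 beats
  quarter = 1 beat
  eighth = 0.5 beats
  half = 2 beats
Sum = 2 + 0.5 + 1 + 0.5 + 2
= 6 beats


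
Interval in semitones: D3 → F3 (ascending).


Working:
Absolute semitone position = octave×12 + chromatic position
D3: 3×12 + 2 = 38
F3: 3×12 + 5 = 41
Difference = 41 - 38 = 3
= 3 semitones


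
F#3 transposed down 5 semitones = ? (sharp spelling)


Let's work it out.
F#3: chromatic position 6 in octave 3 → absolute = 3×12 + 6 = 42
Transpose down 5: 42 - 5 = 37
37 = 3×12 + 1 → C# in octave 3
Result = C#3


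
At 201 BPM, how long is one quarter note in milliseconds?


Step by step:
One quarter-note beat = 60000 / BPM = 60000 / 201 ms
Duration = 60000 / 201
= 298.5 ms


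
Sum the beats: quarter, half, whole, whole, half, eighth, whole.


Beat values:
  quarter = 1 beat
  half = 2 beats
  whole = 4 beats
  whole = 4 beats
  half = 2 beats
  eighth = 0.5 beats
  whole = 4 beats
Sum = 1 + 2 + 4 + 4 + 2 + 0.5 + 4
= 17.5 beats


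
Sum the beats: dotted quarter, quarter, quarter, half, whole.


Reasoning:
Beat values:
  dotted quarter = 1.5 beats
  quarter = 1 beat
  quarter = 1 beat
  half = 2 beats
  whole = 4 beats
Sum = 1.5 + 1 + 1 + 2 + 4
= 9.5 beats


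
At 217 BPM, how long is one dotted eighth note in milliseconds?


One quarter-note beat = 60000 / BPM = 60000 / 217 ms
Dotted eighth note = 3/4 × quarter note
Duration = 3/4 × 60000 / 217 = 45000 / 217
= 207.4 ms


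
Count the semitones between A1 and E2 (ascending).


Absolute semitone position = octave×12 + chromatic position
A1: 1×12 + 9 = 21
E2: 2×12 + 4 = 28
Difference = 28 - 21 = 7
= 7 semitones


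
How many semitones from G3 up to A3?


Absolute semitone position = octave×12 + chromatic position
G3: 3×12 + 7 = 43
A3: 3×12 + 9 = 45
Difference = 45 - 43 = 2
= 2 semitones


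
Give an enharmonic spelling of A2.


Enharmonic notes sound the same pitch but are spelled with different letter names
A and Bbb name the same pitch class
= Bbb2


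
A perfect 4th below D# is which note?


A 4th spans 4 letter names, so from D we land on A
A perfect 4th = 5 semitones below D#
Spell A at that pitch: A#
= A#


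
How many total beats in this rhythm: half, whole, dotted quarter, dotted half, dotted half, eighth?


Step by step:
Beat values:
  half = 2 beats
  whole = 4 beats
  dotted quarter = 1.5 beats
  dotted half = 3 beats
  dotted half = 3 beats
  eighth = 0.5 beats
Sum = 2 + 4 + 1.5 + 3 + 3 + 0.5
= 14 beats


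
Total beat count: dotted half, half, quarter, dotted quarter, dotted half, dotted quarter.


Beat values:
  dotted half = 3 beats
  half = 2 beats
  quarter = 1 beat
  dotted quarter = 1.5 beats
  dotted half = 3 beats
  dotted quarter = 1.5 beats
Sum = 3 + 2 + 1 + 1.5 + 3 + 1.5
= 12 beats


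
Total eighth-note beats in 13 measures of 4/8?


Let's work it out.
Time signature 4/8: the bottom number 8 means the eighth note gets one count
The top number 4 means 4 eighth-note beats per measure
Total = 4 × 13 measures
= 52 eighth-note beats


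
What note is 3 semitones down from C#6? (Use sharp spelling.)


Reasoning:
C#6: chromatic position 1 in octave 6 → absolute = 6×12 + 1 = 73
Transpose down 3: 73 - 3 = 70
70 = 5×12 + 10 → A# in octave 5
Result = A#5


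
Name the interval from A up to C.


Letter names: A → C spans 3 letter names → a 3rd
Semitones: A → C = 3 half-steps
A 3rd of 3 semitones is a minor 3rd
= minor 3rd


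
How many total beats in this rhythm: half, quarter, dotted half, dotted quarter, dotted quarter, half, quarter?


Solution.
Beat values:
  half = 2 beats
  quarter = 1 beat
  dotted half = 3 beats
  dotted quarter = 1.5 beats
  dotted quarter = 1.5 beats
  half = 2 beats
  quarter = 1 beat
Sum = 2 + 1 + 3 + 1.5 + 1.5 + 2 + 1
= 12 beats


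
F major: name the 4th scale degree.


Step by step:
Major scale pattern: W-W-H-W-W-W-H (2-2-1-2-2-2-1 semitones)
Starting from F:
  F + 2 semitones → G
  G + 2 semitones → A
  A + 1 semitone → Bb
  Bb + 2 semitones → C
  C + 2 semitones → D
  D + 2 semitones → E
  E + 1 semitone → F
Scale: F G A Bb C D E
Degree 4 = Bb


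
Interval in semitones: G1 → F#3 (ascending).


Step by step:
Absolute semitone position = octave×12 + chromatic position
G1: 1×12 + 7 = 19
F#3: 3×12 + 6 = 42
Difference = 42 - 19 = 23
= 23 semitones


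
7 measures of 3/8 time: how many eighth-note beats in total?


Let's work it out.
Time signature 3/8: the bottom number 8 means the eighth note gets one count
The top number 3 means 3 eighth-note beats per measure
Total = 3 × 7 measures
= 21 eighth-note beats


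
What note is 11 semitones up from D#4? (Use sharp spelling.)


D#4: chromatic position 3 in octave 4 → absolute = 4×12 + 3 = 51
Transpose up 11: 51 + 11 = 62
62 = 5×12 + 2 → D in octave 5
Result = D5


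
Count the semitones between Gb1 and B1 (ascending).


Let's work it out.
Absolute semitone position = octave×12 + chromatic position
Gb1: 1×12 + 6 = 18
B1: 1×12 + 11 = 23
Difference = 23 - 18 = 5
= 5 semitones


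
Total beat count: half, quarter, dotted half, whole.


Let's work it out.
Beat values:
  half = 2 beats
  quarter = 1 beat
  dotted half = 3 beats
  whole = 4 beats
Sum = 2 + 1 + 3 + 4
= 10 beats


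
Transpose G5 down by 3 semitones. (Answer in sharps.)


Solution.
G5: chromatic position 7 in octave 5 → absolute = 5×12 + 7 = 67
Transpose down 3: 67 - 3 = 64
64 = 5×12 + 4 → E in octave 5
Result = E5


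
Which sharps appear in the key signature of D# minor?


Reasoning:
Sharp minor keys follow the circle of fifths: A(0), E(1), B(2), F#(3), C#(4), G#(5), D#(6), A#(7)
D# minor has 6 sharps
Order of sharps: F# C# G# D# A# E# B# → first 6: F#, C#, G#, D#, A#, E#
= F#, C#, G#, D#, A#, E#


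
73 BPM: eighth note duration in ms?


One quarter-note beat = 60000 / BPM = 60000 / 73 ms
Eighth note = 1/2 × quarter note
Duration = 1/2 × 60000 / 73 = 30000 / 73
= 411.0 ms


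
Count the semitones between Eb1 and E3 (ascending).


Solution.
Absolute semitone position = octave×12 + chromatic position
Eb1: 1×12 + 3 = 15
E3: 3×12 + 4 = 40
Difference = 40 - 15 = 25
= 25 semitones


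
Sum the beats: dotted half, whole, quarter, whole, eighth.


Reasoning:
Beat values:
  dotted half = 3 beats
  whole = 4 beats
  quarter = 1 beat
  whole = 4 beats
  eighth = 0.5 beats
Sum = 3 + 4 + 1 + 4 + 0.5
= 12.5 beats


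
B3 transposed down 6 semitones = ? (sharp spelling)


Reasoning:
B3: chromatic position 11 in octave 3 → absolute = 3×12 + 11 = 47
Transpose down 6: 47 - 6 = 41
41 = 3×12 + 5 → F in octave 3
Result = F3


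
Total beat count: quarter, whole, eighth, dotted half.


Let's work it out.
Beat values:
  quarter = 1 beat
  whole = 4 beats
  eighth = 0.5 beats
  dotted half = 3 beats
Sum = 1 + 4 + 0.5 + 3
= 8.5 beats


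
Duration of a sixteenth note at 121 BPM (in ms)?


Reasoning:
One quarter-note beat = 60000 / BPM = 60000 / 121 ms
Sixteenth note = 1/4 × quarter note
Duration = 1/4 × 60000 / 121 = 15000 / 121
= 124.0 ms


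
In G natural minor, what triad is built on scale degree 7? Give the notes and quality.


G natural minor scale: G A Bb C D Eb F
Diatonic triad on degree 7 stacks scale notes 7, 2, 4: F A C
F→A = 4 semitones; F→C = 7 semitones → major triad
= F A C (major)


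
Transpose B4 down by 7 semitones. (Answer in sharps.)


B4: chromatic position 11 in octave 4 → absolute = 4×12 + 11 = 59
Transpose down 7: 59 - 7 = 52
52 = 4×12 + 4 → E in octave 4
Result = E4


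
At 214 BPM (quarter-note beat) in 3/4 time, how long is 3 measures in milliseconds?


Solution.
Quarter-note beat duration = 60000 / 214 ms
Beats per measure (3/4) = 3
One measure = 3 × 60000 / 214 = 180000 / 214 ms
3 measures = 3 × 180000 / 214 = 540000 / 214
= 2523.4 ms


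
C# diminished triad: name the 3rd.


Solution.
Diminished triad = root + minor 3rd (3 semitones) + diminished 5th (6 semitones)
A triad on C# stacks thirds, so the chord tones use letter names C-E-G
Root: C#
Minor 3rd above C#: E
Diminished 5th above C#: G
The 3rd = E


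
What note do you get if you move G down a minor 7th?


Solution.
minor 7th: 7 letter names, 10 semitones
Letter: G - 6 → A
Pitch: G - 10 semitones, spelled as an A → A
= A


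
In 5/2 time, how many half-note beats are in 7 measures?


Time signature 5/2: the bottom number 2 means the half note gets one count
The top number 5 means 5 half-note beats per measure
Total = 5 × 7 measures
= 35 half-note beats


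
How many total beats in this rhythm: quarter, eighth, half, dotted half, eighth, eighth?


Beat values:
  quarter = 1 beat
  eighth = 0.5 beats
  half = 2 beats
  dotted half = 3 beats
  eighth = 0.5 beats
  eighth = 0.5 beats
Sum = 1 + 0.5 + 2 + 3 + 0.5 + 0.5
= 7.5 beats


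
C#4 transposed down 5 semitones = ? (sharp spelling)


Let's work it out.
C#4: chromatic position 1 in octave 4 → absolute = 4×12 + 1 = 49
Transpose down 5: 49 - 5 = 44
44 = 3×12 + 8 → G# in octave 3
Result = G#3


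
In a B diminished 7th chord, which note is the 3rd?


Diminished 7th chord = root + minor 3rd + diminished 5th + diminished 7th
Seventh chords stack in thirds, so the letter names are B-D-F-A
Root: B
Minor 3rd above B: D
Diminished 5th above B: F
Diminished 7th above B: Ab
The 3rd = D


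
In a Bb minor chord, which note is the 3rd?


Solution.
Minor triad = root + minor 3rd (3 semitones) + perfect 5th (7 semitones)
A triad on Bb stacks thirds, so the chord tones use letter names B-D-F
Root: Bb
Minor 3rd above Bb: Db
Perfect 5th above Bb: F
The 3rd = Db


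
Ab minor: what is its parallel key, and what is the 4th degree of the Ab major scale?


Parallel keys share the same tonic but differ in mode
Ab minor → parallel is Ab major
Ab major scale: Ab Bb C Db Eb F G
= Ab major; 4th degree = Db


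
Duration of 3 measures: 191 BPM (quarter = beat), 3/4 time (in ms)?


Solution.
Quarter-note beat duration = 60000 / 191 ms
Beats per measure (3/4) = 3
One measure = 3 × 60000 / 191 = 180000 / 191 ms
3 measures = 3 × 180000 / 191 = 540000 / 191
= 2827.2 ms


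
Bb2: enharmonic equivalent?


Working:
Enharmonic notes sound the same pitch but are spelled with different letter names
Bb and A# name the same pitch class
= A#2


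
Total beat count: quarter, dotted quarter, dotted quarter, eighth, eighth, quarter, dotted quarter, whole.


Reasoning:
Beat values:
  quarter = 1 beat
  dotted quarter = 1.5 beats
  dotted quarter = 1.5 beats
  eighth = 0.5 beats
  eighth = 0.5 beats
  quarter = 1 beat
  dotted quarter = 1.5 beats
  whole = 4 beats
Sum = 1 + 1.5 + 1.5 + 0.5 + 0.5 + 1 + 1.5 + 4
= 11.5 beats


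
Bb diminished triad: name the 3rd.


Step by step:
Diminished triad = root + minor 3rd (3 semitones) + diminished 5th (6 semitones)
A triad on Bb stacks thirds, so the chord tones use letter names B-D-F
Root: Bb
Minor 3rd above Bb: Db
Diminished 5th above Bb: Fb
The 3rd = Db


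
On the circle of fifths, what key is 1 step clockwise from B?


Each clockwise step on the circle of fifths moves up a perfect 5th
From B: B → F#/Gb
= F#/Gb


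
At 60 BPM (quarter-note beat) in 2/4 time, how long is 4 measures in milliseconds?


Step by step:
Quarter-note beat duration = 60000 / 60 ms
Beats per measure (2/4) = 2
One measure = 2 × 60000 / 60 = 120000 / 60 ms
4 measures = 4 × 120000 / 60 = 480000 / 60
= 8000.0 ms


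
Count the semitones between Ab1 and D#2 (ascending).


Let's work it out.
Absolute semitone position = octave×12 + chromatic position
Ab1: 1×12 + 8 = 20
D#2: 2×12 + 3 = 27
Difference = 27 - 20 = 7
= 7 semitones


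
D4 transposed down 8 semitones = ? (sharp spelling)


Step by step:
D4: chromatic position 2 in octave 4 → absolute = 4×12 + 2 = 50
Transpose down 8: 50 - 8 = 42
42 = 3×12 + 6 → F# in octave 3
Result = F#3


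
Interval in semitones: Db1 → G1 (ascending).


Let's work it out.
Absolute semitone position = octave×12 + chromatic position
Db1: 1×12 + 1 = 13
G1: 1×12 + 7 = 19
Difference = 19 - 13 = 6
= 6 semitones


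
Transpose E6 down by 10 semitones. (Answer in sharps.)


Working:
E6: chromatic position 4 in octave 6 → absolute = 6×12 + 4 = 76
Transpose down 10: 76 - 10 = 66
66 = 5×12 + 6 → F# in octave 5
Result = F#5


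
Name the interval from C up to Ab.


Solution.
Letter names: C → A spans 6 letter names → a 6th
Semitones: C → Ab = 8 half-steps
A 6th of 8 semitones is a minor 6th
= minor 6th


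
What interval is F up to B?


Letter names: F → B spans 4 letter names → a 4th
Semitones: F → B = 6 half-steps
A 4th of 6 semitones is an augmented 4th
= augmented 4th


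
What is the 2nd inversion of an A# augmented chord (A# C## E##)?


Let's work it out.
Root position: A# C## E##
2nd inversion: move root and 3rd up an octave
Bass note: E##
Notes (bottom to top) = E## A# C##


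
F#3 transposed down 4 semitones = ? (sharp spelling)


Step by step:
F#3: chromatic position 6 in octave 3 → absolute = 3×12 + 6 = 42
Transpose down 4: 42 - 4 = 38
38 = 3×12 + 2 → D in octave 3
Result = D3


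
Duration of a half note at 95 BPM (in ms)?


One quarter-note beat = 60000 / BPM = 60000 / 95 ms
Half note = 2 × quarter note
Duration = 2 × 60000 / 95 = 120000 / 95
= 1263.2 ms


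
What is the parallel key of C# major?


Let's work it out.
Parallel keys share the same tonic but differ in mode
C# major → parallel is C# minor
= C# minor


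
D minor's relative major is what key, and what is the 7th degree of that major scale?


The relative major shares the key signature and is a minor 3rd above the minor tonic
A minor 3rd above D is F
→ relative major of D minor is F major
F major scale: F G A Bb C D E
= F major; 7th degree = E


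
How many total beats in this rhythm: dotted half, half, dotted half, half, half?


Beat values:
  dotted half = 3 beats
  half = 2 beats
  dotted half = 3 beats
  half = 2 beats
  half = 2 beats
Sum = 3 + 2 + 3 + 2 + 2
= 12 beats


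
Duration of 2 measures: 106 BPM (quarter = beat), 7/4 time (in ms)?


Solution.
Quarter-note beat duration = 60000 / 106 ms
Beats per measure (7/4) = 7
One measure = 7 × 60000 / 106 = 420000 / 106 ms
2 measures = 2 × 420000 / 106 = 840000 / 106
= 7924.5 ms


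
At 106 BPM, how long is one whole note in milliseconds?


Solution.
One quarter-note beat = 60000 / BPM = 60000 / 106 ms
Whole note = 4 × quarter note
Duration = 4 × 60000 / 106 = 240000 / 106
= 2264.2 ms


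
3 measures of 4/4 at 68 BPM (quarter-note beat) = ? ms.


Let's work it out.
Quarter-note beat duration = 60000 / 68 ms
Beats per measure (4/4) = 4
One measure = 4 × 60000 / 68 = 240000 / 68 ms
3 measures = 3 × 240000 / 68 = 720000 / 68
= 10588.2 ms


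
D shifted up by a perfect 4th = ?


perfect 4th: 4 letter names, 5 semitones
Letter: D + 3 → G
Pitch: D + 5 semitones, spelled as a G → G
= G


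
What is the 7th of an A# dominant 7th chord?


Dominant 7th chord = root + major 3rd + perfect 5th + minor 7th
Seventh chords stack in thirds, so the letter names are A-C-E-G
Root: A#
Major 3rd above A#: C##
Perfect 5th above A#: E#
Minor 7th above A#: G#
The 7th = G#


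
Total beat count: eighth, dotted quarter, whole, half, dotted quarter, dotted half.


Step by step:
Beat values:
  eighth = 0.5 beats
  dotted quarter = 1.5 beats
  whole = 4 beats
  half = 2 beats
  dotted quarter = 1.5 beats
  dotted half = 3 beats
Sum = 0.5 + 1.5 + 4 + 2 + 1.5 + 3
= 12.5 beats


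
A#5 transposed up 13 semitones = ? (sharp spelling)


A#5: chromatic position 10 in octave 5 → absolute = 5×12 + 10 = 70
Transpose up 13: 70 + 13 = 83
83 = 6×12 + 11 → B in octave 6
Result = B6


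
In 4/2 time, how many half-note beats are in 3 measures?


Let's work it out.
Time signature 4/2: the bottom number 2 means the half note gets one count
The top number 4 means 4 half-note beats per measure
Total = 4 × 3 measures
= 12 half-note beats


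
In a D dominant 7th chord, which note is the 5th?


Dominant 7th chord = root + major 3rd + perfect 5th + minor 7th
Seventh chords stack in thirds, so the letter names are D-F-A-C
Root: D
Major 3rd above D: F#
Perfect 5th above D: A
Minor 7th above D: C
The 5th = A


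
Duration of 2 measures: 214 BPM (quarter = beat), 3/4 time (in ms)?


Let's work it out.
Quarter-note beat duration = 60000 / 214 ms
Beats per measure (3/4) = 3
One measure = 3 × 60000 / 214 = 180000 / 214 ms
2 measures = 2 × 180000 / 214 = 360000 / 214
= 1682.2 ms


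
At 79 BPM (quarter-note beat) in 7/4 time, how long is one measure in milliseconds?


Let's work it out.
Quarter-note beat duration = 60000 / 79 ms
Beats per measure (7/4) = 7
One measure = 7 × 60000 / 79 = 420000 / 79 ms
= 5316.5 ms


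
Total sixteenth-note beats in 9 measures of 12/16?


Solution.
Time signature 12/16: the bottom number 16 means the sixteenth note gets one count
The top number 12 means 12 sixteenth-note beats per measure
Total = 12 × 9 measures
= 108 sixteenth-note beats


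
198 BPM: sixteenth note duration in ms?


Working:
One quarter-note beat = 60000 / BPM = 60000 / 198 ms
Sixteenth note = 1/4 × quarter note
Duration = 1/4 × 60000 / 198 = 15000 / 198
= 75.8 ms


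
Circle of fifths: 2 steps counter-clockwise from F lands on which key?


Each counter-clockwise step moves down a perfect 5th (= up a perfect 4th)
From F: F → Bb → Eb
= Eb


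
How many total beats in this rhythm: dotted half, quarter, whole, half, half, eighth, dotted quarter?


Reasoning:
Beat values:
  dotted half = 3 beats
  quarter = 1 beat
  whole = 4 beats
  half = 2 beats
  half = 2 beats
  eighth = 0.5 beats
  dotted quarter = 1.5 beats
Sum = 3 + 1 + 4 + 2 + 2 + 0.5 + 1.5
= 14 beats


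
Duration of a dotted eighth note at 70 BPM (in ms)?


Solution.
One quarter-note beat = 60000 / BPM = 60000 / 70 ms
Dotted eighth note = 3/4 × quarter note
Duration = 3/4 × 60000 / 70 = 45000 / 70
= 642.9 ms


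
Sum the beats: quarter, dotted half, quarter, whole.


Beat values:
  quarter = 1 beat
  dotted half = 3 beats
  quarter = 1 beat
  whole = 4 beats
Sum = 1 + 3 + 1 + 4
= 9 beats


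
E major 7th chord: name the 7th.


Let's work it out.
Major 7th chord = root + major 3rd + perfect 5th + major 7th
Seventh chords stack in thirds, so the letter names are E-G-B-D
Root: E
Major 3rd above E: G#
Perfect 5th above E: B
Major 7th above E: D#
The 7th = D#


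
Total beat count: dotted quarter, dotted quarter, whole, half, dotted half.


Let's work it out.
Beat values:
  dotted quarter = 1.5 beats
  dotted quarter = 1.5 beats
  whole = 4 beats
  half = 2 beats
  dotted half = 3 beats
Sum = 1.5 + 1.5 + 4 + 2 + 3
= 12 beats


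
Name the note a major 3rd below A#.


Step by step:
A 3rd spans 3 letter names, so from A we land on F
A major 3rd = 4 semitones below A#
Spell F at that pitch: F#
= F#


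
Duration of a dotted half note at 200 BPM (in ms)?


One quarter-note beat = 60000 / BPM = 60000 / 200 ms
Dotted half note = 3 × quarter note
Duration = 3 × 60000 / 200 = 180000 / 200
= 900.0 ms


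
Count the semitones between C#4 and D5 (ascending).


Step by step:
Absolute semitone position = octave×12 + chromatic position
C#4: 4×12 + 1 = 49
D5: 5×12 + 2 = 62
Difference = 62 - 49 = 13
= 13 semitones


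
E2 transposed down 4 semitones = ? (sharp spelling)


Solution.
E2: chromatic position 4 in octave 2 → absolute = 2×12 + 4 = 28
Transpose down 4: 28 - 4 = 24
24 = 2×12 + 0 → C in octave 2
Result = C2


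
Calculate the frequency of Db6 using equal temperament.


Step by step:
f = 440 × 2^(n/12) where n = semitones from A4
Db6: 16 semitones from A4
f = 440 × 2^(16/12)
f = 1108.73 Hz


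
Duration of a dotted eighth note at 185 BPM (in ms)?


Solution.
One quarter-note beat = 60000 / BPM = 60000 / 185 ms
Dotted eighth note = 3/4 × quarter note
Duration = 3/4 × 60000 / 185 = 45000 / 185
= 243.2 ms


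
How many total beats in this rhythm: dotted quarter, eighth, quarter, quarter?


Let's work it out.
Beat values:
  dotted quarter = 1.5 beats
  eighth = 0.5 beats
  quarter = 1 beat
  quarter = 1 beat
Sum = 1.5 + 0.5 + 1 + 1
= 4 beats


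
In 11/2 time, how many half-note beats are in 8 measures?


Reasoning:
Time signature 11/2: the bottom number 2 means the half note gets one count
The top number 11 means 11 half-note beats per measure
Total = 11 × 8 measures
= 88 half-note beats


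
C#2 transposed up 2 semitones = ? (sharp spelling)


C#2: chromatic position 1 in octave 2 → absolute = 2×12 + 1 = 25
Transpose up 2: 25 + 2 = 27
27 = 2×12 + 3 → D# in octave 2
Result = D#2


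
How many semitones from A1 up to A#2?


Let's work it out.
Absolute semitone position = octave×12 + chromatic position
A1: 1×12 + 9 = 21
A#2: 2×12 + 10 = 34
Difference = 34 - 21 = 13
= 13 semitones


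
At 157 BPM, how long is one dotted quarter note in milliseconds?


One quarter-note beat = 60000 / BPM = 60000 / 157 ms
Dotted quarter note = 3/2 × quarter note
Duration = 3/2 × 60000 / 157 = 90000 / 157
= 573.2 ms


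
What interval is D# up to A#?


Step by step:
Letter names: D → A spans 5 letter names → a 5th
Semitones: D# → A# = 7 half-steps
A 5th of 7 semitones is a perfect 5th
= perfect 5th


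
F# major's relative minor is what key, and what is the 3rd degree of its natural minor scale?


Let's work it out.
The relative minor shares the major's key signature and starts on its 6th degree
6th degree = a major 6th above the tonic; a major 6th above F# is D#
→ relative minor of F# major is D# minor
D# natural minor scale: D# E# F# G# A# B C#
= D# minor; 3rd degree = F#


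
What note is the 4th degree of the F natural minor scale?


Natural minor scale pattern: W-H-W-W-H-W-W (2-1-2-2-1-2-2 semitones)
Starting from F:
  F + 2 semitones → G
  G + 1 semitone → Ab
  Ab + 2 semitones → Bb
  Bb + 2 semitones → C
  C + 1 semitone → Db
  Db + 2 semitones → Eb
  Eb + 2 semitones → F
Scale: F G Ab Bb C Db Eb
Degree 4 = Bb


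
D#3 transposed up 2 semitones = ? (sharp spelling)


Reasoning:
D#3: chromatic position 3 in octave 3 → absolute = 3×12 + 3 = 39
Transpose up 2: 39 + 2 = 41
41 = 3×12 + 5 → F in octave 3
Result = F3


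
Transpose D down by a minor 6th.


Step by step:
minor 6th: 6 letter names, 8 semitones
Letter: D - 5 → F
Pitch: D - 8 semitones, spelled as an F → F#
= F#


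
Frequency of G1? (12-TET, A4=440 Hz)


f = 440 × 2^(n/12) where n = semitones from A4
G1: -38 semitones from A4
f = 440 × 2^(-38/12)
f = 49.00 Hz


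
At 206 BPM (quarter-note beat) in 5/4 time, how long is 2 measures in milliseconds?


Let's work it out.
Quarter-note beat duration = 60000 / 206 ms
Beats per measure (5/4) = 5
One measure = 5 × 60000 / 206 = 300000 / 206 ms
2 measures = 2 × 300000 / 206 = 600000 / 206
= 2912.6 ms


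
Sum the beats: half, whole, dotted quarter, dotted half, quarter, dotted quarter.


Step by step:
Beat values:
  half = 2 beats
  whole = 4 beats
  dotted quarter = 1.5 beats
  dotted half = 3 beats
  quarter = 1 beat
  dotted quarter = 1.5 beats
Sum = 2 + 4 + 1.5 + 3 + 1 + 1.5
= 13 beats


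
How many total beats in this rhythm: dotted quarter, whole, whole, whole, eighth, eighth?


Beat values:
  dotted quarter = 1.5 beats
  whole = 4 beats
  whole = 4 beats
  whole = 4 beats
  eighth = 0.5 beats
  eighth = 0.5 beats
Sum = 1.5 + 4 + 4 + 4 + 0.5 + 0.5
= 14.5 beats


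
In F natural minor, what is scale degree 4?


Let's work it out.
Natural minor scale pattern: W-H-W-W-H-W-W (2-1-2-2-1-2-2 semitones)
Starting from F:
  F + 2 semitones → G
  G + 1 semitone → Ab
  Ab + 2 semitones → Bb
  Bb + 2 semitones → C
  C + 1 semitone → Db
  Db + 2 semitones → Eb
  Eb + 2 semitones → F
Scale: F G Ab Bb C Db Eb
Degree 4 = Bb


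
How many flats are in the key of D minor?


Working:
Flat minor keys: A(0), D(1), G(2), C(3), F(4), Bb(5), Eb(6), Ab(7)
D minor has 1 flat
Order of flats: Bb Eb Ab Db Gb Cb Fb → first 1: Bb
= 1 flat


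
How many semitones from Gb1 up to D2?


Working:
Absolute semitone position = octave×12 + chromatic position
Gb1: 1×12 + 6 = 18
D2: 2×12 + 2 = 26
Difference = 26 - 18 = 8
= 8 semitones


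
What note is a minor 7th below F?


Let's work it out.
A 7th spans 7 letter names, so from F we land on G
A minor 7th = 10 semitones below F
Spell G at that pitch: G
= G


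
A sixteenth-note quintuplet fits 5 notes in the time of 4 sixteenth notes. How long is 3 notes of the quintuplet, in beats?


Solution.
Quintuplet: 5 notes occupy the space of 4 sixteenth notes
Space = 4 × 1/4 = 1 beat
Each quintuplet note = 1 / 5 = 1/5 beats
3 notes = 3 × 1/5 = 3/5
= 3/5 beats


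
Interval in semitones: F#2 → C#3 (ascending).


Working:
Absolute semitone position = octave×12 + chromatic position
F#2: 2×12 + 6 = 30
C#3: 3×12 + 1 = 37
Difference = 37 - 30 = 7
= 7 semitones


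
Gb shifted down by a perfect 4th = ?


perfect 4th: 4 letter names, 5 semitones
Letter: G - 3 → D
Pitch: Gb - 5 semitones, spelled as a D → Db
= Db


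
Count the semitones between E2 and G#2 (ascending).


Working:
Absolute semitone position = octave×12 + chromatic position
E2: 2×12 + 4 = 28
G#2: 2×12 + 8 = 32
Difference = 32 - 28 = 4
= 4 semitones


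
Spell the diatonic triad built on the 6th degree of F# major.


Solution.
F# major scale: F# G# A# B C# D# E#
Diatonic triad on degree 6 stacks scale notes 6, 1, 3: D# F# A#
D#→F# = 3 semitones; D#→A# = 7 semitones → minor triad
= D# F# A# (minor)


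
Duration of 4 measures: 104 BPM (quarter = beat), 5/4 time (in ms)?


Quarter-note beat duration = 60000 / 104 ms
Beats per measure (5/4) = 5
One measure = 5 × 60000 / 104 = 300000 / 104 ms
4 measures = 4 × 300000 / 104 = 1200000 / 104
= 11538.5 ms


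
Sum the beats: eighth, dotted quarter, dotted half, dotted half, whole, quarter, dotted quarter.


Beat values:
  eighth = 0.5 beats
  dotted quarter = 1.5 beats
  dotted half = 3 beats
  dotted half = 3 beats
  whole = 4 beats
  quarter = 1 beat
  dotted quarter = 1.5 beats
Sum = 0.5 + 1.5 + 3 + 3 + 4 + 1 + 1.5
= 14.5 beats


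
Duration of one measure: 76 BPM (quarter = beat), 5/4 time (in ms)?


Quarter-note beat duration = 60000 / 76 ms
Beats per measure (5/4) = 5
One measure = 5 × 60000 / 76 = 300000 / 76 ms
= 3947.4 ms


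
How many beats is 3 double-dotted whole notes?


Base whole note = 4 beats
Dot 1 adds half the previous value: +2
Dot 2 adds half the previous value: +1
One double-dotted whole = 4 + 2 + 1 = 7
3 of them = 3 × 7 = 21
= 21 beats


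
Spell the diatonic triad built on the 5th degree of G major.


Reasoning:
G major scale: G A B C D E F#
Diatonic triad on degree 5 stacks scale notes 5, 7, 2: D F# A
D→F# = 4 semitones; D→A = 7 semitones → major triad
= D F# A (major)


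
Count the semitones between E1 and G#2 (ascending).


Working:
Absolute semitone position = octave×12 + chromatic position
E1: 1×12 + 4 = 16
G#2: 2×12 + 8 = 32
Difference = 32 - 16 = 16
= 16 semitones


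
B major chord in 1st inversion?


Solution.
Root position: B D# F#
1st inversion: move root up an octave
Bass note: D#
Notes (bottom to top) = D# F# B


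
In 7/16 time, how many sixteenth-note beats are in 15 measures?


Solution.
Time signature 7/16: the bottom number 16 means the sixteenth note gets one count
The top number 7 means 7 sixteenth-note beats per measure
Total = 7 × 15 measures
= 105 sixteenth-note beats


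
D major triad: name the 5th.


Working:
Major triad = root + major 3rd (4 semitones) + perfect 5th (7 semitones)
A triad on D stacks thirds, so the chord tones use letter names D-F-A
Root: D
Major 3rd above D: F#
Perfect 5th above D: A
The 5th = A


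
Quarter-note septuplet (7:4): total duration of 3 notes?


Working:
Septuplet: 7 notes occupy the space of 4 quarter notes
Space = 4 × 1 = 4 beats
Each septuplet note = 4 / 7 = 4/7 beats
3 notes = 3 × 4/7 = 12/7
= 12/7 beats
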